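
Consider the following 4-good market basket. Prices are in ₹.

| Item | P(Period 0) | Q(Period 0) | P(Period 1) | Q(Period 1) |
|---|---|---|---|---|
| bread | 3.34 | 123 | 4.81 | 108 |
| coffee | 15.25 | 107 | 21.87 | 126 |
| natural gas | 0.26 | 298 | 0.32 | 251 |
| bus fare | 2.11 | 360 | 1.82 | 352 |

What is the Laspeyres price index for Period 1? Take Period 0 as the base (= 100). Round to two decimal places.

Laspeyres price index uses base-period quantities as weights.
ΣP(Period 1)·Q(Period 0) = 4.81×123 + 21.87×107 + 0.32×298 + 1.82×360 = 591.63 + 2340.09 + 95.36 + 655.2 = 3682.28
ΣP(Period 0)·Q(Period 0) = 3.34×123 + 15.25×107 + 0.26×298 + 2.11×360 = 410.82 + 1631.75 + 77.48 + 759.6 = 2879.65
Index = 3682.28 / 2879.65 × 100 = 127.8725

127.87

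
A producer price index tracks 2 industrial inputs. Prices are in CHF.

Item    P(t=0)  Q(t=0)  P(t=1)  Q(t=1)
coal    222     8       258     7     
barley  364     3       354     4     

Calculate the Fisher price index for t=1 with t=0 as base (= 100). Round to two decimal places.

Laspeyres component (base-period weights):
ΣP(t=1)Q(t=0) = 258×8 + 354×3 = 2064 + 1062 = 3126
ΣP(t=0)Q(t=0) = 222×8 + 364×3 = 1776 + 1092 = 2868
L = 3126 / 2868 × 100 = 108.9958
Paasche component (current-period weights):
ΣP(t=1)Q(t=1) = 258×7 + 354×4 = 1806 + 1416 = 3222
ΣP(t=0)Q(t=1) = 222×7 + 364×4 = 1554 + 1456 = 3010
P = 3222 / 3010 × 100 = 107.0432
Fisher = √(L × P) = √(108.9958 × 107.0432) = 108.0151

108.02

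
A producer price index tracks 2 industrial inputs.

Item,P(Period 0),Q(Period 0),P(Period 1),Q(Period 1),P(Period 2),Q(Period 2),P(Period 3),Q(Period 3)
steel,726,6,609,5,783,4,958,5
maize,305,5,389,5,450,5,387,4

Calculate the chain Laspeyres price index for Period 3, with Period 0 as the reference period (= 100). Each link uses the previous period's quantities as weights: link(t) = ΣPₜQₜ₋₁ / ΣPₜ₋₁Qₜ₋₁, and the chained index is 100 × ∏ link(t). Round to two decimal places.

Link Period 0→Period 1:
ΣP(Period 1)Q(Period 0) = 609×6 + 389×5 = 3654 + 1945 = 5599
ΣP(Period 0)Q(Period 0) = 726×6 + 305×5 = 4356 + 1525 = 5881
link = 5599/5881 = 0.952049
Link Period 1→Period 2:
ΣP(Period 2)Q(Period 1) = 783×5 + 450×5 = 3915 + 2250 = 6165
ΣP(Period 1)Q(Period 1) = 609×5 + 389×5 = 3045 + 1945 = 4990
link = 6165/4990 = 1.235471
Link Period 2→Period 3:
ΣP(Period 3)Q(Period 2) = 958×4 + 387×5 = 3832 + 1935 = 5767
ΣP(Period 2)Q(Period 2) = 783×4 + 450×5 = 3132 + 2250 = 5382
link = 5767/5382 = 1.071535
Chained index = 100 × 0.952049 × 1.235471 × 1.071535 = 126.0370

126.04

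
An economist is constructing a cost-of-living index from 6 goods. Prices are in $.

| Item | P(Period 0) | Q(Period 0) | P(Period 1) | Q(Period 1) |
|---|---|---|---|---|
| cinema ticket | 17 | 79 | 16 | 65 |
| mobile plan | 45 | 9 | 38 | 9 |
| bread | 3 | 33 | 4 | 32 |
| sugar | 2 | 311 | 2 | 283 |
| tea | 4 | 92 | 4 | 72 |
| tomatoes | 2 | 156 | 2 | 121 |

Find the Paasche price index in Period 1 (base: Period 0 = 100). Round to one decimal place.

Paasche price index uses current-period quantities as weights.
ΣP(Period 1)·Q(Period 1) = 16×65 + 38×9 + 4×32 + 2×283 + 4×72 + 2×121 = 1040 + 342 + 128 + 566 + 288 + 242 = 2606
ΣP(Period 0)·Q(Period 1) = 17×65 + 45×9 + 3×32 + 2×283 + 4×72 + 2×121 = 1105 + 405 + 96 + 566 + 288 + 242 = 2702
Index = 2606 / 2702 × 100 = 96.4471

96.4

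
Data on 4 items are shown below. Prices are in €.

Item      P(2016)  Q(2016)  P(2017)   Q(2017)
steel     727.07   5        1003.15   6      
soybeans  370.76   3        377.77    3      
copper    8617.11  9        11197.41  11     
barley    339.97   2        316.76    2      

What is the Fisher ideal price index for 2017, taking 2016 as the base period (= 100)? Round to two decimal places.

Laspeyres component (base-period weights):
ΣP(2017)Q(2016) = 1003.15×5 + 377.77×3 + 11197.41×9 + 316.76×2 = 5015.75 + 1133.31 + 100776.69 + 633.52 = 107559.27
ΣP(2016)Q(2016) = 727.07×5 + 370.76×3 + 8617.11×9 + 339.97×2 = 3635.35 + 1112.28 + 77553.99 + 679.94 = 82981.56
L = 107559.27 / 82981.56 × 100 = 129.6183
Paasche component (current-period weights):
ΣP(2017)Q(2017) = 1003.15×6 + 377.77×3 + 11197.41×11 + 316.76×2 = 6018.9 + 1133.31 + 123171.51 + 633.52 = 130957.24
ΣP(2016)Q(2017) = 727.07×6 + 370.76×3 + 8617.11×11 + 339.97×2 = 4362.42 + 1112.28 + 94788.21 + 679.94 = 100942.85
P = 130957.24 / 100942.85 × 100 = 129.7340
Fisher = √(L × P) = √(129.6183 × 129.7340) = 129.6761

129.68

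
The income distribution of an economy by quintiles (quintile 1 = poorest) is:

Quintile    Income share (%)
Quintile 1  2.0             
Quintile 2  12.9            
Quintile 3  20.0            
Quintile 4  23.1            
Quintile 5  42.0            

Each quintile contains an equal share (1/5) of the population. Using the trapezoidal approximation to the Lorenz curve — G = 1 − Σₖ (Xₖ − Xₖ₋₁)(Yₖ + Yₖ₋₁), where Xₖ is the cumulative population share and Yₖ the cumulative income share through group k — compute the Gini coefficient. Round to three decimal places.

0.361

Cumulative income shares Yₖ: 0.0200, 0.1490, 0.3490, 0.5800, 1.0000
Σ (Xₖ−Xₖ₋₁)(Yₖ+Yₖ₋₁) = (1/5)(0.0200+0.0000) + (1/5)(0.1490+0.0200) + (1/5)(0.3490+0.1490) + (1/5)(0.5800+0.3490) + (1/5)(1.0000+0.5800)
  = 0.0040 + 0.0338 + 0.0996 + 0.1858 + 0.3160 = 0.6392
G = 1 − 0.6392 = 0.3608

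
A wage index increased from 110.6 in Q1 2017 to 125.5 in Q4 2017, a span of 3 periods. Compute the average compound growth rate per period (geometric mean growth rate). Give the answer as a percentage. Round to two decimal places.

4.30%

Growth factor = (125.5/110.6)^(1/3) = (1.134720)^(1/3) = 1.043029
Growth rate = 1.043029 − 1 = 0.043029 = 4.3029%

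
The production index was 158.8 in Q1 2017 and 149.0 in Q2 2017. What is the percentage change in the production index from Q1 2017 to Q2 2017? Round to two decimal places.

-6.17%

Change = (149.0 − 158.8) / 158.8 × 100
       = -9.8 / 158.8 × 100 = -6.1713%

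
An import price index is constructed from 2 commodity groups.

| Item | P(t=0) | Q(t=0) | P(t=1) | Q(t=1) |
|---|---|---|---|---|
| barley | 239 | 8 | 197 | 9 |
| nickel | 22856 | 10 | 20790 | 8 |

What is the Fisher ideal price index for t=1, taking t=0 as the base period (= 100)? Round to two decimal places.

Laspeyres component (base-period weights):
ΣP(t=1)Q(t=0) = 197×8 + 20790×10 = 1576 + 207900 = 209476
ΣP(t=0)Q(t=0) = 239×8 + 22856×10 = 1912 + 228560 = 230472
L = 209476 / 230472 × 100 = 90.8900
Paasche component (current-period weights):
ΣP(t=1)Q(t=1) = 197×9 + 20790×8 = 1773 + 166320 = 168093
ΣP(t=0)Q(t=1) = 239×9 + 22856×8 = 2151 + 182848 = 184999
P = 168093 / 184999 × 100 = 90.8616
Fisher = √(L × P) = √(90.8900 × 90.8616) = 90.8758

90.88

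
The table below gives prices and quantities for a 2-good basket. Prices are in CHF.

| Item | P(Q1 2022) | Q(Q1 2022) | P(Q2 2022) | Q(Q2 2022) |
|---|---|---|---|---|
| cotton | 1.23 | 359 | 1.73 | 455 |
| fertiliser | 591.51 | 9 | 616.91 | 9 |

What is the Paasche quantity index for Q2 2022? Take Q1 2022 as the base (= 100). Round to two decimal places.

102.69

Paasche quantity index uses current-period prices as weights.
ΣP(Q2 2022)·Q(Q2 2022) = 1.73×455 + 616.91×9 = 787.15 + 5552.19 = 6339.34
ΣP(Q2 2022)·Q(Q1 2022) = 1.73×359 + 616.91×9 = 621.07 + 5552.19 = 6173.26
Index = 6339.34 / 6173.26 × 100 = 102.6903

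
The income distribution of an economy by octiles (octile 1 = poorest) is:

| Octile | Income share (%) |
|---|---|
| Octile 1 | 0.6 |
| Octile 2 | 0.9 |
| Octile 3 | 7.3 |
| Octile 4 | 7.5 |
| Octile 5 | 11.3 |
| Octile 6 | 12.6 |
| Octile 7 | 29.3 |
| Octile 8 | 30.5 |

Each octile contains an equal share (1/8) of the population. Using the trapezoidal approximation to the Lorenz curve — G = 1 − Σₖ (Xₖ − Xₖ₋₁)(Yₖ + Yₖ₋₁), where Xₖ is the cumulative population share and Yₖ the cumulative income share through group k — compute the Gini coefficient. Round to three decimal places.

Cumulative income shares Yₖ: 0.0060, 0.0150, 0.0880, 0.1630, 0.2760, 0.4020, 0.6950, 1.0000
Σ (Xₖ−Xₖ₋₁)(Yₖ+Yₖ₋₁) = (1/8)(0.0060+0.0000) + (1/8)(0.0150+0.0060) + (1/8)(0.0880+0.0150) + (1/8)(0.1630+0.0880) + (1/8)(0.2760+0.1630) + (1/8)(0.4020+0.2760) + (1/8)(0.6950+0.4020) + (1/8)(1.0000+0.6950)
  = 0.0008 + 0.0026 + 0.0129 + 0.0314 + 0.0549 + 0.0847 + 0.1371 + 0.2119 = 0.5363
G = 1 − 0.5363 = 0.4637

0.464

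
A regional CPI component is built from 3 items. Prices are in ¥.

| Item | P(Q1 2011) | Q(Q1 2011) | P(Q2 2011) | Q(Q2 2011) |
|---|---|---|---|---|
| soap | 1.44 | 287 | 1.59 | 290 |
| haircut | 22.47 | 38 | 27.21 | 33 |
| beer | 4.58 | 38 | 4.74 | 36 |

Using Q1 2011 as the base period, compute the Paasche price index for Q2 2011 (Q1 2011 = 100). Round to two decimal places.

115.53

Paasche price index uses current-period quantities as weights.
ΣP(Q2 2011)·Q(Q2 2011) = 1.59×290 + 27.21×33 + 4.74×36 = 461.1 + 897.93 + 170.64 = 1529.67
ΣP(Q1 2011)·Q(Q2 2011) = 1.44×290 + 22.47×33 + 4.58×36 = 417.6 + 741.51 + 164.88 = 1323.99
Index = 1529.67 / 1323.99 × 100 = 115.5349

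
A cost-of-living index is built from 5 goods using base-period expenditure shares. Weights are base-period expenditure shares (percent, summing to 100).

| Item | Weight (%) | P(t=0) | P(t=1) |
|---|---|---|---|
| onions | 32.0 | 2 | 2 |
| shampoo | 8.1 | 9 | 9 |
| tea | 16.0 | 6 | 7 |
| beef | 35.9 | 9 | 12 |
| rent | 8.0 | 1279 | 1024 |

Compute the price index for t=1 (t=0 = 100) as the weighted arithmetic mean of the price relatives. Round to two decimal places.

113.04

onions: 32.0 × (2/2) = 32.0 × 1.000000 = 32.0000
shampoo: 8.1 × (9/9) = 8.1 × 1.000000 = 8.1000
tea: 16.0 × (7/6) = 16.0 × 1.166667 = 18.6667
beef: 35.9 × (12/9) = 35.9 × 1.333333 = 47.8667
rent: 8.0 × (1024/1279) = 8.0 × 0.800625 = 6.4050
Index = Σ wᵢ·(p₁ᵢ/p₀ᵢ) = 32.0000 + 8.1000 + 18.6667 + 47.8667 + 6.4050 = 113.0383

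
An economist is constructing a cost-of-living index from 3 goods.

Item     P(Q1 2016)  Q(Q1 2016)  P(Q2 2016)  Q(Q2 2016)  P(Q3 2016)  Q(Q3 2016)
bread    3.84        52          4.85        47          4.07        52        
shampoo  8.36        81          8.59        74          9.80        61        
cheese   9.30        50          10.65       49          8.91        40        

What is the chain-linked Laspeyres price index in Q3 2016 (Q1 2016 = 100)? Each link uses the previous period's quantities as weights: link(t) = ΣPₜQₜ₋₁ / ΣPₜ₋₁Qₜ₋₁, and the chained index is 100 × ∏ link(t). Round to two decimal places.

107.75

Link Q1 2016→Q2 2016:
ΣP(Q2 2016)Q(Q1 2016) = 4.85×52 + 8.59×81 + 10.65×50 = 252.2 + 695.79 + 532.5 = 1480.49
ΣP(Q1 2016)Q(Q1 2016) = 3.84×52 + 8.36×81 + 9.30×50 = 199.68 + 677.16 + 465 = 1341.84
link = 1480.49/1341.84 = 1.103328
Link Q2 2016→Q3 2016:
ΣP(Q3 2016)Q(Q2 2016) = 4.07×47 + 9.80×74 + 8.91×49 = 191.29 + 725.2 + 436.59 = 1353.08
ΣP(Q2 2016)Q(Q2 2016) = 4.85×47 + 8.59×74 + 10.65×49 = 227.95 + 635.66 + 521.85 = 1385.46
link = 1353.08/1385.46 = 0.976629
Chained index = 100 × 1.103328 × 0.976629 = 107.7542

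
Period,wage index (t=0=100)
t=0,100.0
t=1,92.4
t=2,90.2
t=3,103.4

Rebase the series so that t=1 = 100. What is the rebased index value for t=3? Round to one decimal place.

Rebased(t=3) = 103.4 / 92.4 × 100 = 111.9048

111.9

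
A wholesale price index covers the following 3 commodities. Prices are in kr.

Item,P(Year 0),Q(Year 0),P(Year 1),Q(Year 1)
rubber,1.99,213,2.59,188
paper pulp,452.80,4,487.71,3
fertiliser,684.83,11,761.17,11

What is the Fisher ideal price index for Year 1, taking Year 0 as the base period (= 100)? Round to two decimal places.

Laspeyres component (base-period weights):
ΣP(Year 1)Q(Year 0) = 2.59×213 + 487.71×4 + 761.17×11 = 551.67 + 1950.84 + 8372.87 = 10875.38
ΣP(Year 0)Q(Year 0) = 1.99×213 + 452.80×4 + 684.83×11 = 423.87 + 1811.2 + 7533.13 = 9768.2
L = 10875.38 / 9768.2 × 100 = 111.3345
Paasche component (current-period weights):
ΣP(Year 1)Q(Year 1) = 2.59×188 + 487.71×3 + 761.17×11 = 486.92 + 1463.13 + 8372.87 = 10322.92
ΣP(Year 0)Q(Year 1) = 1.99×188 + 452.80×3 + 684.83×11 = 374.12 + 1358.4 + 7533.13 = 9265.65
P = 10322.92 / 9265.65 × 100 = 111.4106
Fisher = √(L × P) = √(111.3345 × 111.4106) = 111.3726

111.37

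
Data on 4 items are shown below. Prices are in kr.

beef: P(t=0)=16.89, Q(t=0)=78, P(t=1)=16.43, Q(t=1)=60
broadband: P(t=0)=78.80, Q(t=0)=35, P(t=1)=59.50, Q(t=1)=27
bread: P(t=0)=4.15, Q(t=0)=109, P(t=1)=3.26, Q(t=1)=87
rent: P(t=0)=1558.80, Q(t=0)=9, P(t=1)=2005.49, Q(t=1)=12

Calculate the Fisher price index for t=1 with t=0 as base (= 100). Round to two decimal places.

Laspeyres component (base-period weights):
ΣP(t=1)Q(t=0) = 16.43×78 + 59.50×35 + 3.26×109 + 2005.49×9 = 1281.54 + 2082.5 + 355.34 + 18049.41 = 21768.79
ΣP(t=0)Q(t=0) = 16.89×78 + 78.80×35 + 4.15×109 + 1558.80×9 = 1317.42 + 2758 + 452.35 + 14029.2 = 18556.97
L = 21768.79 / 18556.97 × 100 = 117.3079
Paasche component (current-period weights):
ΣP(t=1)Q(t=1) = 16.43×60 + 59.50×27 + 3.26×87 + 2005.49×12 = 985.8 + 1606.5 + 283.62 + 24065.88 = 26941.8
ΣP(t=0)Q(t=1) = 16.89×60 + 78.80×27 + 4.15×87 + 1558.80×12 = 1013.4 + 2127.6 + 361.05 + 18705.6 = 22207.65
P = 26941.8 / 22207.65 × 100 = 121.3177
Fisher = √(L × P) = √(117.3079 × 121.3177) = 119.2959

119.30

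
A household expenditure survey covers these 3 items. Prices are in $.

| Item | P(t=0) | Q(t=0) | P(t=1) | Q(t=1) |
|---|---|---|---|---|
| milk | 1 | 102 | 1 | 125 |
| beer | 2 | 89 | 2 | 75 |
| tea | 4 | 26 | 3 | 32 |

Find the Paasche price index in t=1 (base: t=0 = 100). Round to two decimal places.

Paasche price index uses current-period quantities as weights.
ΣP(t=1)·Q(t=1) = 1×125 + 2×75 + 3×32 = 125 + 150 + 96 = 371
ΣP(t=0)·Q(t=1) = 1×125 + 2×75 + 4×32 = 125 + 150 + 128 = 403
Index = 371 / 403 × 100 = 92.0596

92.06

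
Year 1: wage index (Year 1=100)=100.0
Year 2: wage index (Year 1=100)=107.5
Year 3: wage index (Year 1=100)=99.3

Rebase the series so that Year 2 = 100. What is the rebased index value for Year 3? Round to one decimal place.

92.4

Rebased(Year 3) = 99.3 / 107.5 × 100 = 92.3721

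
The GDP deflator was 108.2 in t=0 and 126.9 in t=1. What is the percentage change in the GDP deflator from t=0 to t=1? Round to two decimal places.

17.28%

Change = (126.9 − 108.2) / 108.2 × 100
       = 18.7 / 108.2 × 100 = 17.2828%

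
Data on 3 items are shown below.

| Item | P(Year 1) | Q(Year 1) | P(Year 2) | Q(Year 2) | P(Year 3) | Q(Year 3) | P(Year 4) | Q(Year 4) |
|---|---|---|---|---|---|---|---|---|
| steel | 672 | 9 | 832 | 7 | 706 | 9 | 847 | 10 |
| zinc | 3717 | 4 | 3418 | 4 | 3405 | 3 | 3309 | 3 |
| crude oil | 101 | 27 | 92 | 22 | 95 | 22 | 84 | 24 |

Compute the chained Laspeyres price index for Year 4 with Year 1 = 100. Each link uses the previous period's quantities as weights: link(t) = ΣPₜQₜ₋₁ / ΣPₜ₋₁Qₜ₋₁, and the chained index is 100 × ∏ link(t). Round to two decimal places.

Link Year 1→Year 2:
ΣP(Year 2)Q(Year 1) = 832×9 + 3418×4 + 92×27 = 7488 + 13672 + 2484 = 23644
ΣP(Year 1)Q(Year 1) = 672×9 + 3717×4 + 101×27 = 6048 + 14868 + 2727 = 23643
link = 23644/23643 = 1.000042
Link Year 2→Year 3:
ΣP(Year 3)Q(Year 2) = 706×7 + 3405×4 + 95×22 = 4942 + 13620 + 2090 = 20652
ΣP(Year 2)Q(Year 2) = 832×7 + 3418×4 + 92×22 = 5824 + 13672 + 2024 = 21520
link = 20652/21520 = 0.959665
Link Year 3→Year 4:
ΣP(Year 4)Q(Year 3) = 847×9 + 3309×3 + 84×22 = 7623 + 9927 + 1848 = 19398
ΣP(Year 3)Q(Year 3) = 706×9 + 3405×3 + 95×22 = 6354 + 10215 + 2090 = 18659
link = 19398/18659 = 1.039606
Chained index = 100 × 1.000042 × 0.959665 × 1.039606 = 99.7716

99.77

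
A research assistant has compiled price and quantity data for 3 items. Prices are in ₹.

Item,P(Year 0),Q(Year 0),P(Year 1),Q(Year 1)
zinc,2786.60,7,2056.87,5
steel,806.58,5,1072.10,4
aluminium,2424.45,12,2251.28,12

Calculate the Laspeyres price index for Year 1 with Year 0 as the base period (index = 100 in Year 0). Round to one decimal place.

88.9

Laspeyres price index uses base-period quantities as weights.
ΣP(Year 1)·Q(Year 0) = 2056.87×7 + 1072.10×5 + 2251.28×12 = 14398.09 + 5360.5 + 27015.36 = 46773.95
ΣP(Year 0)·Q(Year 0) = 2786.60×7 + 806.58×5 + 2424.45×12 = 19506.2 + 4032.9 + 29093.4 = 52632.5
Index = 46773.95 / 52632.5 × 100 = 88.8689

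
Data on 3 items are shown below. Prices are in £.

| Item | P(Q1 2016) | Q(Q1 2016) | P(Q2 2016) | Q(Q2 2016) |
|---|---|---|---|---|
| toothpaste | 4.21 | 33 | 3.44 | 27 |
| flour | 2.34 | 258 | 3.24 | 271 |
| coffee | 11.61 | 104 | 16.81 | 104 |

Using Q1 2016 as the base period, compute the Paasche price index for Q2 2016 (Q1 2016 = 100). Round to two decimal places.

Paasche price index uses current-period quantities as weights.
ΣP(Q2 2016)·Q(Q2 2016) = 3.44×27 + 3.24×271 + 16.81×104 = 92.88 + 878.04 + 1748.24 = 2719.16
ΣP(Q1 2016)·Q(Q2 2016) = 4.21×27 + 2.34×271 + 11.61×104 = 113.67 + 634.14 + 1207.44 = 1955.25
Index = 2719.16 / 1955.25 × 100 = 139.0697

139.07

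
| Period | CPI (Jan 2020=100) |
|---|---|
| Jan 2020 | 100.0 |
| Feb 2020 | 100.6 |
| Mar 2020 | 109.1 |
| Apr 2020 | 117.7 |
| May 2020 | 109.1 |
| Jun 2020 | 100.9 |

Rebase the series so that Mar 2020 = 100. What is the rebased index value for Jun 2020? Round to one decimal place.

92.5

Rebased(Jun 2020) = 100.9 / 109.1 × 100 = 92.4840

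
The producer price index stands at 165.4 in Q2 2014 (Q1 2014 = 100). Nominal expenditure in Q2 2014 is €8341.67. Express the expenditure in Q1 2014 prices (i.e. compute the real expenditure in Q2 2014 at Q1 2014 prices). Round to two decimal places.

Real = Nominal ÷ (Index/100) = 8341.67 ÷ (165.4/100)
     = 8341.67 ÷ 1.654 = 5043.3313

5043.33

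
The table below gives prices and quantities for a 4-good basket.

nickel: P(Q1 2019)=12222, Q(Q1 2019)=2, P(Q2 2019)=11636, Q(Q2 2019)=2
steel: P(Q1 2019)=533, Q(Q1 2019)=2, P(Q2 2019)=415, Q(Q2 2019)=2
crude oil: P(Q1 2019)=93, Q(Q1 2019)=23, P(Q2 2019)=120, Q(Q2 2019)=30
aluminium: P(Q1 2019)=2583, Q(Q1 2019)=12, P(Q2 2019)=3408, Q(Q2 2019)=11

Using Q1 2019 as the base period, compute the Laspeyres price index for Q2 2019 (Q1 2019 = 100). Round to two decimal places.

115.54

Laspeyres price index uses base-period quantities as weights.
ΣP(Q2 2019)·Q(Q1 2019) = 11636×2 + 415×2 + 120×23 + 3408×12 = 23272 + 830 + 2760 + 40896 = 67758
ΣP(Q1 2019)·Q(Q1 2019) = 12222×2 + 533×2 + 93×23 + 2583×12 = 24444 + 1066 + 2139 + 30996 = 58645
Index = 67758 / 58645 × 100 = 115.5393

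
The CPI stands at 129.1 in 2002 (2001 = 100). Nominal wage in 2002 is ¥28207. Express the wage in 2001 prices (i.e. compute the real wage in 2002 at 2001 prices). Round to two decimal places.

21848.95

Real = Nominal ÷ (Index/100) = 28207 ÷ (129.1/100)
     = 28207 ÷ 1.291 = 21848.9543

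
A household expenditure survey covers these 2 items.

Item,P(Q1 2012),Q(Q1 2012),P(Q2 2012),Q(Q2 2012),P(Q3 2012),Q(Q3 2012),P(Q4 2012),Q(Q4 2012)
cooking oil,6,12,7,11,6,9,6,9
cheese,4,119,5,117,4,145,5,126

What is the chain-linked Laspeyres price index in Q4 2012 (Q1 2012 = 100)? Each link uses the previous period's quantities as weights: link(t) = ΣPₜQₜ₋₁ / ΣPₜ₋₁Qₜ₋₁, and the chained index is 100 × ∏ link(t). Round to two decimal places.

Link Q1 2012→Q2 2012:
ΣP(Q2 2012)Q(Q1 2012) = 7×12 + 5×119 = 84 + 595 = 679
ΣP(Q1 2012)Q(Q1 2012) = 6×12 + 4×119 = 72 + 476 = 548
link = 679/548 = 1.239051
Link Q2 2012→Q3 2012:
ΣP(Q3 2012)Q(Q2 2012) = 6×11 + 4×117 = 66 + 468 = 534
ΣP(Q2 2012)Q(Q2 2012) = 7×11 + 5×117 = 77 + 585 = 662
link = 534/662 = 0.806647
Link Q3 2012→Q4 2012:
ΣP(Q4 2012)Q(Q3 2012) = 6×9 + 5×145 = 54 + 725 = 779
ΣP(Q3 2012)Q(Q3 2012) = 6×9 + 4×145 = 54 + 580 = 634
link = 779/634 = 1.228707
Chained index = 100 × 1.239051 × 0.806647 × 1.228707 = 122.8063

122.81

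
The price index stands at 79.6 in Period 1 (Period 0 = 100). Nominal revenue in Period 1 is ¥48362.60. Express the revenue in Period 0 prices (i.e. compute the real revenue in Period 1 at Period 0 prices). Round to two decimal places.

Real = Nominal ÷ (Index/100) = 48362.60 ÷ (79.6/100)
     = 48362.60 ÷ 0.796 = 60757.0352

60757.04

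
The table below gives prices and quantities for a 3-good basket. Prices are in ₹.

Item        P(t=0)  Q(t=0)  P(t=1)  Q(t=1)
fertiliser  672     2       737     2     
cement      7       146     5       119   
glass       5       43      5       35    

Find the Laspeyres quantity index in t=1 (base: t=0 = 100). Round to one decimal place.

Laspeyres quantity index uses base-period prices as weights.
ΣP(t=0)·Q(t=1) = 672×2 + 7×119 + 5×35 = 1344 + 833 + 175 = 2352
ΣP(t=0)·Q(t=0) = 672×2 + 7×146 + 5×43 = 1344 + 1022 + 215 = 2581
Index = 2352 / 2581 × 100 = 91.1275

91.1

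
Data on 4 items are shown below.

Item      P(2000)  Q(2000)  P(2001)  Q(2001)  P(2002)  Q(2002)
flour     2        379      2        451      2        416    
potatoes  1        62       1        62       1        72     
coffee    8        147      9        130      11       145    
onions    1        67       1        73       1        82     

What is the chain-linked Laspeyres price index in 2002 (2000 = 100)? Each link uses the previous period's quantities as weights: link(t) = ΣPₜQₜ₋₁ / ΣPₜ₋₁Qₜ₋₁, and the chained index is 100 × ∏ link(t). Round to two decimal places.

Link 2000→2001:
ΣP(2001)Q(2000) = 2×379 + 1×62 + 9×147 + 1×67 = 758 + 62 + 1323 + 67 = 2210
ΣP(2000)Q(2000) = 2×379 + 1×62 + 8×147 + 1×67 = 758 + 62 + 1176 + 67 = 2063
link = 2210/2063 = 1.071255
Link 2001→2002:
ΣP(2002)Q(2001) = 2×451 + 1×62 + 11×130 + 1×73 = 902 + 62 + 1430 + 73 = 2467
ΣP(2001)Q(2001) = 2×451 + 1×62 + 9×130 + 1×73 = 902 + 62 + 1170 + 73 = 2207
link = 2467/2207 = 1.117807
Chained index = 100 × 1.071255 × 1.117807 = 119.7457

119.75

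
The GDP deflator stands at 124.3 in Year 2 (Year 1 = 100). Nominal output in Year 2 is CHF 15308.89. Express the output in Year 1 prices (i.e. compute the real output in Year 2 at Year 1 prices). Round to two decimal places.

12316.08

Real = Nominal ÷ (Index/100) = 15308.89 ÷ (124.3/100)
     = 15308.89 ÷ 1.243 = 12316.0821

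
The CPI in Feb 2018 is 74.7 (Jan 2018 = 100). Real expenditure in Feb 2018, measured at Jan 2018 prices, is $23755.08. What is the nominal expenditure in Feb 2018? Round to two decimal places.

Nominal = Real × (Index/100) = 23755.08 × (74.7/100)
        = 23755.08 × 0.747 = 17745.0448

17745.04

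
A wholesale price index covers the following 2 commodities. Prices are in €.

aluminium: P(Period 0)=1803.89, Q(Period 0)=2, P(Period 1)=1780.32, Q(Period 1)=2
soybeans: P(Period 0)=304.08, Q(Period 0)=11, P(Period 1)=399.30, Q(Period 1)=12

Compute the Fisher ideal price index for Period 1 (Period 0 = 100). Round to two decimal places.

Laspeyres component (base-period weights):
ΣP(Period 1)Q(Period 0) = 1780.32×2 + 399.30×11 = 3560.64 + 4392.3 = 7952.94
ΣP(Period 0)Q(Period 0) = 1803.89×2 + 304.08×11 = 3607.78 + 3344.88 = 6952.66
L = 7952.94 / 6952.66 × 100 = 114.3870
Paasche component (current-period weights):
ΣP(Period 1)Q(Period 1) = 1780.32×2 + 399.30×12 = 3560.64 + 4791.6 = 8352.24
ΣP(Period 0)Q(Period 1) = 1803.89×2 + 304.08×12 = 3607.78 + 3648.96 = 7256.74
P = 8352.24 / 7256.74 × 100 = 115.0963
Fisher = √(L × P) = √(114.3870 × 115.0963) = 114.7411

114.74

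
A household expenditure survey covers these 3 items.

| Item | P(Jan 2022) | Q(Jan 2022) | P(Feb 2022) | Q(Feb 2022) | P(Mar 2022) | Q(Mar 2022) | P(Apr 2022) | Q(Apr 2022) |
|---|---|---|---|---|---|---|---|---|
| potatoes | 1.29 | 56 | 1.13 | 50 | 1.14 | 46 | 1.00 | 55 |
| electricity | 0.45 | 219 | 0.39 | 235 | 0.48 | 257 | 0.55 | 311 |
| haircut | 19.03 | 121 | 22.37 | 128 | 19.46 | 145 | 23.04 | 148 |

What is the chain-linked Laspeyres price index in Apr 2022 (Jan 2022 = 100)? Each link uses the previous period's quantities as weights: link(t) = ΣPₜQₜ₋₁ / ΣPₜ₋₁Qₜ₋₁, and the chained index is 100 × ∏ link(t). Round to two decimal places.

120.05

Link Jan 2022→Feb 2022:
ΣP(Feb 2022)Q(Jan 2022) = 1.13×56 + 0.39×219 + 22.37×121 = 63.28 + 85.41 + 2706.77 = 2855.46
ΣP(Jan 2022)Q(Jan 2022) = 1.29×56 + 0.45×219 + 19.03×121 = 72.24 + 98.55 + 2302.63 = 2473.42
link = 2855.46/2473.42 = 1.154458
Link Feb 2022→Mar 2022:
ΣP(Mar 2022)Q(Feb 2022) = 1.14×50 + 0.48×235 + 19.46×128 = 57 + 112.8 + 2490.88 = 2660.68
ΣP(Feb 2022)Q(Feb 2022) = 1.13×50 + 0.39×235 + 22.37×128 = 56.5 + 91.65 + 2863.36 = 3011.51
link = 2660.68/3011.51 = 0.883504
Link Mar 2022→Apr 2022:
ΣP(Apr 2022)Q(Mar 2022) = 1.00×46 + 0.55×257 + 23.04×145 = 46 + 141.35 + 3340.8 = 3528.15
ΣP(Mar 2022)Q(Mar 2022) = 1.14×46 + 0.48×257 + 19.46×145 = 52.44 + 123.36 + 2821.7 = 2997.5
link = 3528.15/2997.5 = 1.177031
Chained index = 100 × 1.154458 × 0.883504 × 1.177031 = 120.0534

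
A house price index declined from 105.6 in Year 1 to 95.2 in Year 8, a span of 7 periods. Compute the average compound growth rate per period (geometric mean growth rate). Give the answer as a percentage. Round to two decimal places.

Growth factor = (95.2/105.6)^(1/7) = (0.901515)^(1/7) = 0.985298
Growth rate = 0.985298 − 1 = -0.014702 = -1.4702%

-1.47%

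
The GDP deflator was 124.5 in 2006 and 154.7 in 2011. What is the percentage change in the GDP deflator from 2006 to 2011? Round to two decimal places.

24.26%

Change = (154.7 − 124.5) / 124.5 × 100
       = 30.2 / 124.5 × 100 = 24.2570%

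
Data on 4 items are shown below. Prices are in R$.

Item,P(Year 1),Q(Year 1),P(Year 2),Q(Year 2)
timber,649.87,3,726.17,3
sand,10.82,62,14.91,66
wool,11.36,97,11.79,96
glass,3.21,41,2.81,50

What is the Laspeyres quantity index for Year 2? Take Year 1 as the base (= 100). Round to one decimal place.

Laspeyres quantity index uses base-period prices as weights.
ΣP(Year 1)·Q(Year 2) = 649.87×3 + 10.82×66 + 11.36×96 + 3.21×50 = 1949.61 + 714.12 + 1090.56 + 160.5 = 3914.79
ΣP(Year 1)·Q(Year 1) = 649.87×3 + 10.82×62 + 11.36×97 + 3.21×41 = 1949.61 + 670.84 + 1101.92 + 131.61 = 3853.98
Index = 3914.79 / 3853.98 × 100 = 101.5778

101.6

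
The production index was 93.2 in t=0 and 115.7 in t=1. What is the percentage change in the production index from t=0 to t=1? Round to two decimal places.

Change = (115.7 − 93.2) / 93.2 × 100
       = 22.5 / 93.2 × 100 = 24.1416%

24.14%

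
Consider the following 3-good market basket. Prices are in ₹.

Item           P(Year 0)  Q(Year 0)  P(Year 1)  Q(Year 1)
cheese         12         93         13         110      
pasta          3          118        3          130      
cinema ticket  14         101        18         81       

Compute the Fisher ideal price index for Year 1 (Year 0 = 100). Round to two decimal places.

Laspeyres component (base-period weights):
ΣP(Year 1)Q(Year 0) = 13×93 + 3×118 + 18×101 = 1209 + 354 + 1818 = 3381
ΣP(Year 0)Q(Year 0) = 12×93 + 3×118 + 14×101 = 1116 + 354 + 1414 = 2884
L = 3381 / 2884 × 100 = 117.2330
Paasche component (current-period weights):
ΣP(Year 1)Q(Year 1) = 13×110 + 3×130 + 18×81 = 1430 + 390 + 1458 = 3278
ΣP(Year 0)Q(Year 1) = 12×110 + 3×130 + 14×81 = 1320 + 390 + 1134 = 2844
P = 3278 / 2844 × 100 = 115.2602
Fisher = √(L × P) = √(117.2330 × 115.2602) = 116.2424

116.24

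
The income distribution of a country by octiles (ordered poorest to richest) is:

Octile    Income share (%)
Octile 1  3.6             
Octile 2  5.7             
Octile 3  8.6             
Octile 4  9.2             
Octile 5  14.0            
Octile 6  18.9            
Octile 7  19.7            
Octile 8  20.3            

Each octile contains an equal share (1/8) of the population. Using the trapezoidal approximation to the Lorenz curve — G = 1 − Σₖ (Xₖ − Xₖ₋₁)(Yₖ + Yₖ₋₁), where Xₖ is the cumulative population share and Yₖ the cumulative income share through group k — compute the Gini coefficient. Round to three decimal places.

Cumulative income shares Yₖ: 0.0360, 0.0930, 0.1790, 0.2710, 0.4110, 0.6000, 0.7970, 1.0000
Σ (Xₖ−Xₖ₋₁)(Yₖ+Yₖ₋₁) = (1/8)(0.0360+0.0000) + (1/8)(0.0930+0.0360) + (1/8)(0.1790+0.0930) + (1/8)(0.2710+0.1790) + (1/8)(0.4110+0.2710) + (1/8)(0.6000+0.4110) + (1/8)(0.7970+0.6000) + (1/8)(1.0000+0.7970)
  = 0.0045 + 0.0161 + 0.0340 + 0.0563 + 0.0853 + 0.1264 + 0.1746 + 0.2246 = 0.7218
G = 1 − 0.7218 = 0.2782

0.278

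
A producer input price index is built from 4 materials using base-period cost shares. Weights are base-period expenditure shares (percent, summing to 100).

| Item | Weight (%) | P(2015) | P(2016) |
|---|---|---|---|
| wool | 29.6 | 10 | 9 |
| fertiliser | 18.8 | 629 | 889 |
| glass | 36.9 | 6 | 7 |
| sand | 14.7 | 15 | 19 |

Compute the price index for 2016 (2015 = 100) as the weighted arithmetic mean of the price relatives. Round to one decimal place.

wool: 29.6 × (9/10) = 29.6 × 0.900000 = 26.6400
fertiliser: 18.8 × (889/629) = 18.8 × 1.413355 = 26.5711
glass: 36.9 × (7/6) = 36.9 × 1.166667 = 43.0500
sand: 14.7 × (19/15) = 14.7 × 1.266667 = 18.6200
Index = Σ wᵢ·(p₁ᵢ/p₀ᵢ) = 26.6400 + 26.5711 + 43.0500 + 18.6200 = 114.8811

114.9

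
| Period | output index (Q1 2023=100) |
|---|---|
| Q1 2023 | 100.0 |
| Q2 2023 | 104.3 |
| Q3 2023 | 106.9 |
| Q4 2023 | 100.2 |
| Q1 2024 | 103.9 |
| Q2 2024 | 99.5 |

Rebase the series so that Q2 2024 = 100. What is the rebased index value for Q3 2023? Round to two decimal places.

Rebased(Q3 2023) = 106.9 / 99.5 × 100 = 107.4372

107.44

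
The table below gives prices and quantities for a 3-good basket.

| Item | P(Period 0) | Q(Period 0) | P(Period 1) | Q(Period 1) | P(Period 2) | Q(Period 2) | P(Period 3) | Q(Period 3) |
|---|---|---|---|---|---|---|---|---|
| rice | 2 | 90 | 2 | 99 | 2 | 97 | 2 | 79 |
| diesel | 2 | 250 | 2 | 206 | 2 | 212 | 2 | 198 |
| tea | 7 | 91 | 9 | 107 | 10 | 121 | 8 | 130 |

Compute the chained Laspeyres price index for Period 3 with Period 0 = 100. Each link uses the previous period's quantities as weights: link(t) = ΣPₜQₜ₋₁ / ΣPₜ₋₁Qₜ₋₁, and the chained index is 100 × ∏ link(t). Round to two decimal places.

105.47

Link Period 0→Period 1:
ΣP(Period 1)Q(Period 0) = 2×90 + 2×250 + 9×91 = 180 + 500 + 819 = 1499
ΣP(Period 0)Q(Period 0) = 2×90 + 2×250 + 7×91 = 180 + 500 + 637 = 1317
link = 1499/1317 = 1.138193
Link Period 1→Period 2:
ΣP(Period 2)Q(Period 1) = 2×99 + 2×206 + 10×107 = 198 + 412 + 1070 = 1680
ΣP(Period 1)Q(Period 1) = 2×99 + 2×206 + 9×107 = 198 + 412 + 963 = 1573
link = 1680/1573 = 1.068023
Link Period 2→Period 3:
ΣP(Period 3)Q(Period 2) = 2×97 + 2×212 + 8×121 = 194 + 424 + 968 = 1586
ΣP(Period 2)Q(Period 2) = 2×97 + 2×212 + 10×121 = 194 + 424 + 1210 = 1828
link = 1586/1828 = 0.867615
Chained index = 100 × 1.138193 × 1.068023 × 0.867615 = 105.4687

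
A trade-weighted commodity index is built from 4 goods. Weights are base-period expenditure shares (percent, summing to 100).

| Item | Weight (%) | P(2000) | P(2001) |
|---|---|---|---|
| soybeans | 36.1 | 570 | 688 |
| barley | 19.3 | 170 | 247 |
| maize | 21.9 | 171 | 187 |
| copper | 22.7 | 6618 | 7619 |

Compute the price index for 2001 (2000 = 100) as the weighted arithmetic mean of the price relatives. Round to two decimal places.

soybeans: 36.1 × (688/570) = 36.1 × 1.207018 = 43.5733
barley: 19.3 × (247/170) = 19.3 × 1.452941 = 28.0418
maize: 21.9 × (187/171) = 21.9 × 1.093567 = 23.9491
copper: 22.7 × (7619/6618) = 22.7 × 1.151254 = 26.1335
Index = Σ wᵢ·(p₁ᵢ/p₀ᵢ) = 43.5733 + 28.0418 + 23.9491 + 26.1335 = 121.6977

121.70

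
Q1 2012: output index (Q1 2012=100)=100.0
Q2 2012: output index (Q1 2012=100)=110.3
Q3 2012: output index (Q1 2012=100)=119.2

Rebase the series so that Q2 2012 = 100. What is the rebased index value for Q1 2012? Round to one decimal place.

Rebased(Q1 2012) = 100.0 / 110.3 × 100 = 90.6618

90.7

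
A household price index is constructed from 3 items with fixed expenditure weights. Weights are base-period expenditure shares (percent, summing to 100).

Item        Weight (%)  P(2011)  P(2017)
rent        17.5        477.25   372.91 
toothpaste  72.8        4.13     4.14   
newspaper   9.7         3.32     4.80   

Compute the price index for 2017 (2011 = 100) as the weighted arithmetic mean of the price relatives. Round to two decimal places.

rent: 17.5 × (372.91/477.25) = 17.5 × 0.781372 = 13.6740
toothpaste: 72.8 × (4.14/4.13) = 72.8 × 1.002421 = 72.9763
newspaper: 9.7 × (4.80/3.32) = 9.7 × 1.445783 = 14.0241
Index = Σ wᵢ·(p₁ᵢ/p₀ᵢ) = 13.6740 + 72.9763 + 14.0241 = 100.6744

100.67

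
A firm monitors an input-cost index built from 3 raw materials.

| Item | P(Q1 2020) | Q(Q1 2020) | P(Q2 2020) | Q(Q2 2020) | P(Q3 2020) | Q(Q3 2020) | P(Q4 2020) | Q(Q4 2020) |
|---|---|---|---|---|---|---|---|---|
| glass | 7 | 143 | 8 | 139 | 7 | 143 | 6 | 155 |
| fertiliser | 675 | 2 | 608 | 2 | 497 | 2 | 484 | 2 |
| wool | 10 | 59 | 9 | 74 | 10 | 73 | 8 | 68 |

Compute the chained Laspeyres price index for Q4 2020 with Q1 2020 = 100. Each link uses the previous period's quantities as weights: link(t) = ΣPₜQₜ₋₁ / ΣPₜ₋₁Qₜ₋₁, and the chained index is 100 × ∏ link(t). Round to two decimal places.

Link Q1 2020→Q2 2020:
ΣP(Q2 2020)Q(Q1 2020) = 8×143 + 608×2 + 9×59 = 1144 + 1216 + 531 = 2891
ΣP(Q1 2020)Q(Q1 2020) = 7×143 + 675×2 + 10×59 = 1001 + 1350 + 590 = 2941
link = 2891/2941 = 0.982999
Link Q2 2020→Q3 2020:
ΣP(Q3 2020)Q(Q2 2020) = 7×139 + 497×2 + 10×74 = 973 + 994 + 740 = 2707
ΣP(Q2 2020)Q(Q2 2020) = 8×139 + 608×2 + 9×74 = 1112 + 1216 + 666 = 2994
link = 2707/2994 = 0.904142
Link Q3 2020→Q4 2020:
ΣP(Q4 2020)Q(Q3 2020) = 6×143 + 484×2 + 8×73 = 858 + 968 + 584 = 2410
ΣP(Q3 2020)Q(Q3 2020) = 7×143 + 497×2 + 10×73 = 1001 + 994 + 730 = 2725
link = 2410/2725 = 0.884404
Chained index = 100 × 0.982999 × 0.904142 × 0.884404 = 78.6032

78.60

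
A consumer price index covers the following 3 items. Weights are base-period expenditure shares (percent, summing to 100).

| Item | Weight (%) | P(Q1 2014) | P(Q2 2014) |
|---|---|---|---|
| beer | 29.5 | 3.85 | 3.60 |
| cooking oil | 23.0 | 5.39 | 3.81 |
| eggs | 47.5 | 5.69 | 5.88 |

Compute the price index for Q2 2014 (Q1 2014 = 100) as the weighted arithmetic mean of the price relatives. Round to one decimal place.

92.9

beer: 29.5 × (3.60/3.85) = 29.5 × 0.935065 = 27.5844
cooking oil: 23.0 × (3.81/5.39) = 23.0 × 0.706865 = 16.2579
eggs: 47.5 × (5.88/5.69) = 47.5 × 1.033392 = 49.0861
Index = Σ wᵢ·(p₁ᵢ/p₀ᵢ) = 27.5844 + 16.2579 + 49.0861 = 92.9284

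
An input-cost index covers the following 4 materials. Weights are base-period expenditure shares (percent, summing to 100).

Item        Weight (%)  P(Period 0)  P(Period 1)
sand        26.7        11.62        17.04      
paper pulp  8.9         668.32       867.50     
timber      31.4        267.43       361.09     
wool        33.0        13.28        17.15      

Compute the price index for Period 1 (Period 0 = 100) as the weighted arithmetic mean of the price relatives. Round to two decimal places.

135.72

sand: 26.7 × (17.04/11.62) = 26.7 × 1.466437 = 39.1539
paper pulp: 8.9 × (867.50/668.32) = 8.9 × 1.298031 = 11.5525
timber: 31.4 × (361.09/267.43) = 31.4 × 1.350222 = 42.3970
wool: 33.0 × (17.15/13.28) = 33.0 × 1.291416 = 42.6167
Index = Σ wᵢ·(p₁ᵢ/p₀ᵢ) = 39.1539 + 11.5525 + 42.3970 + 42.6167 = 135.7201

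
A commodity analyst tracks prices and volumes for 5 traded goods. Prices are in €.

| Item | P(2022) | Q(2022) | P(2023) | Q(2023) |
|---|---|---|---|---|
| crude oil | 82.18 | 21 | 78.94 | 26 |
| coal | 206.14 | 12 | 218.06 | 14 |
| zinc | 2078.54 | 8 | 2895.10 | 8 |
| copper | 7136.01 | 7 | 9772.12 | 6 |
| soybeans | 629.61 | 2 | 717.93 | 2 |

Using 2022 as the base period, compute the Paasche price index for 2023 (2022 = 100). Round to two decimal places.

134.40

Paasche price index uses current-period quantities as weights.
ΣP(2023)·Q(2023) = 78.94×26 + 218.06×14 + 2895.10×8 + 9772.12×6 + 717.93×2 = 2052.44 + 3052.84 + 23160.8 + 58632.72 + 1435.86 = 88334.66
ΣP(2022)·Q(2023) = 82.18×26 + 206.14×14 + 2078.54×8 + 7136.01×6 + 629.61×2 = 2136.68 + 2885.96 + 16628.32 + 42816.06 + 1259.22 = 65726.24
Index = 88334.66 / 65726.24 × 100 = 134.3979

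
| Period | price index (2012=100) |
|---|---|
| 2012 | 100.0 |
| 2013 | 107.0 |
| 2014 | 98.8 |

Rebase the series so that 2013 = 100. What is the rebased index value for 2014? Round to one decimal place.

92.3

Rebased(2014) = 98.8 / 107.0 × 100 = 92.3364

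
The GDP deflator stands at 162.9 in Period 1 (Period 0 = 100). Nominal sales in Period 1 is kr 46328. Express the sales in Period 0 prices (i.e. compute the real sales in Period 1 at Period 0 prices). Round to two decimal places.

28439.53

Real = Nominal ÷ (Index/100) = 46328 ÷ (162.9/100)
     = 46328 ÷ 1.629 = 28439.5335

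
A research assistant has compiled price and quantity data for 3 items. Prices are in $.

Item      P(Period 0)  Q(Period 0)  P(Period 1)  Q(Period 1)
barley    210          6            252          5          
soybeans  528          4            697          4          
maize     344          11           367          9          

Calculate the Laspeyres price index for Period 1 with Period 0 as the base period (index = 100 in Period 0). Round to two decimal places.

Laspeyres price index uses base-period quantities as weights.
ΣP(Period 1)·Q(Period 0) = 252×6 + 697×4 + 367×11 = 1512 + 2788 + 4037 = 8337
ΣP(Period 0)·Q(Period 0) = 210×6 + 528×4 + 344×11 = 1260 + 2112 + 3784 = 7156
Index = 8337 / 7156 × 100 = 116.5036

116.50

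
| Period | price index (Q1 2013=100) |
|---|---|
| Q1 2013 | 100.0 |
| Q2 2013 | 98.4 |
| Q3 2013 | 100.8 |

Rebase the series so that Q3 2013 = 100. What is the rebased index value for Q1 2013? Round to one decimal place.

99.2

Rebased(Q1 2013) = 100.0 / 100.8 × 100 = 99.2063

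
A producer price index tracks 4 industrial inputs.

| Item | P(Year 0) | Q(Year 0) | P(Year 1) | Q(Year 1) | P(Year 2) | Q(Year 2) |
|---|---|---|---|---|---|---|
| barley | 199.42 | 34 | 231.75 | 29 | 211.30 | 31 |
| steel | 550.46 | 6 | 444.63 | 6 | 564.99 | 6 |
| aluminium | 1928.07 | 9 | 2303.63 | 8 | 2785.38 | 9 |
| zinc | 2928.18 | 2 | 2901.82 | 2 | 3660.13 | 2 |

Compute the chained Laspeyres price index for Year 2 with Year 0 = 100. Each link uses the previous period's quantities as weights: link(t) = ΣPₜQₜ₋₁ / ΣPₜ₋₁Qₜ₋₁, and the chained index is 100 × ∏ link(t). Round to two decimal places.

Link Year 0→Year 1:
ΣP(Year 1)Q(Year 0) = 231.75×34 + 444.63×6 + 2303.63×9 + 2901.82×2 = 7879.5 + 2667.78 + 20732.67 + 5803.64 = 37083.59
ΣP(Year 0)Q(Year 0) = 199.42×34 + 550.46×6 + 1928.07×9 + 2928.18×2 = 6780.28 + 3302.76 + 17352.63 + 5856.36 = 33292.03
link = 37083.59/33292.03 = 1.113888
Link Year 1→Year 2:
ΣP(Year 2)Q(Year 1) = 211.30×29 + 564.99×6 + 2785.38×8 + 3660.13×2 = 6127.7 + 3389.94 + 22283.04 + 7320.26 = 39120.94
ΣP(Year 1)Q(Year 1) = 231.75×29 + 444.63×6 + 2303.63×8 + 2901.82×2 = 6720.75 + 2667.78 + 18429.04 + 5803.64 = 33621.21
link = 39120.94/33621.21 = 1.163579
Chained index = 100 × 1.113888 × 1.163579 = 129.6097

129.61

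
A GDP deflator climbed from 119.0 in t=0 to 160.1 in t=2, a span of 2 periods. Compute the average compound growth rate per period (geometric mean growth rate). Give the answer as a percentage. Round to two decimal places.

15.99%

Growth factor = (160.1/119.0)^(1/2) = (1.345378)^(1/2) = 1.159904
Growth rate = 1.159904 − 1 = 0.159904 = 15.9904%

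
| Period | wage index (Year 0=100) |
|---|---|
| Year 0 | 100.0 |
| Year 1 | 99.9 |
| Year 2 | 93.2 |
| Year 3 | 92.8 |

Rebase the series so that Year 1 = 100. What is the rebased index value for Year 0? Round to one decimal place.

Rebased(Year 0) = 100.0 / 99.9 × 100 = 100.1001

100.1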